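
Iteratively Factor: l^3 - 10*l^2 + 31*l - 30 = (l - 3)*(l^2 - 7*l + 10) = (l - 3)*(l - 2)*(l - 5)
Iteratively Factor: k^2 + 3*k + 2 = (k + 1)*(k + 2)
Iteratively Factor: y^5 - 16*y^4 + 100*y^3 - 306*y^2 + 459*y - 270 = (y - 3)*(y^4 - 13*y^3 + 61*y^2 - 123*y + 90) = (y - 5)*(y - 3)*(y^3 - 8*y^2 + 21*y - 18) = (y - 5)*(y - 3)^2*(y^2 - 5*y + 6) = (y - 5)*(y - 3)^2*(y - 2)*(y - 3)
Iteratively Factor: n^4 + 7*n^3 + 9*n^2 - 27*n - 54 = (n + 3)*(n^3 + 4*n^2 - 3*n - 18) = (n - 2)*(n + 3)*(n^2 + 6*n + 9) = (n - 2)*(n + 3)^2*(n + 3)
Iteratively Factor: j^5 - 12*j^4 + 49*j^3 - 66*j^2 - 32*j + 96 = (j - 4)*(j^4 - 8*j^3 + 17*j^2 + 2*j - 24) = (j - 4)^2*(j^3 - 4*j^2 + j + 6) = (j - 4)^2*(j - 2)*(j^2 - 2*j - 3) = (j - 4)^2*(j - 2)*(j + 1)*(j - 3)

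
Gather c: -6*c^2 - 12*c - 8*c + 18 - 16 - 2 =-6*c^2 - 20*c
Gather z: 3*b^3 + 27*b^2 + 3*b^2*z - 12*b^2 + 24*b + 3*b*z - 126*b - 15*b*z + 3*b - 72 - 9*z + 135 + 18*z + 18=3*b^3 + 15*b^2 - 99*b + z*(3*b^2 - 12*b + 9) + 81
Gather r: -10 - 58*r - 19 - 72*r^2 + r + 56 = -72*r^2 - 57*r + 27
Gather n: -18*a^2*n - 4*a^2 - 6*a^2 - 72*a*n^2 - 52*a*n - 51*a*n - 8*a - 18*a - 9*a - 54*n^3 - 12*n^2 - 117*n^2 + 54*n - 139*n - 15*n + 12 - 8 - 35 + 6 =-10*a^2 - 35*a - 54*n^3 + n^2*(-72*a - 129) + n*(-18*a^2 - 103*a - 100) - 25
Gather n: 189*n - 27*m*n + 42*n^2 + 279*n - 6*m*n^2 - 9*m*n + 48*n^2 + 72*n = n^2*(90 - 6*m) + n*(540 - 36*m)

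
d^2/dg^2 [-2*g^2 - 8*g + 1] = -4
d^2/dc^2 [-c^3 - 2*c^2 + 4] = -6*c - 4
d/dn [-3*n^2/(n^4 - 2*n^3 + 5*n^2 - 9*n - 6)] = 3*n*(2*n^4 - 2*n^3 + 9*n + 12)/(n^8 - 4*n^7 + 14*n^6 - 38*n^5 + 49*n^4 - 66*n^3 + 21*n^2 + 108*n + 36)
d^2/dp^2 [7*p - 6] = 0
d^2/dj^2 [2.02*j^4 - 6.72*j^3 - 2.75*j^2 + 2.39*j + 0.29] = 24.24*j^2 - 40.32*j - 5.5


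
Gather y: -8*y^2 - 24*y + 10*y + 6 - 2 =-8*y^2 - 14*y + 4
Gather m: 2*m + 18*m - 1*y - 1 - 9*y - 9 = 20*m - 10*y - 10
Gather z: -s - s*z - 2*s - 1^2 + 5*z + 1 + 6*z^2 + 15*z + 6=-3*s + 6*z^2 + z*(20 - s) + 6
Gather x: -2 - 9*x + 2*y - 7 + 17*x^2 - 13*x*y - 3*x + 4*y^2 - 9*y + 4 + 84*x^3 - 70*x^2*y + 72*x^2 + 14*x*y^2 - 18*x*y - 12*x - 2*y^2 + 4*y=84*x^3 + x^2*(89 - 70*y) + x*(14*y^2 - 31*y - 24) + 2*y^2 - 3*y - 5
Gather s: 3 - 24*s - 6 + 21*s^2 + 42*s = 21*s^2 + 18*s - 3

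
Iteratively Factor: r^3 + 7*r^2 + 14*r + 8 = (r + 4)*(r^2 + 3*r + 2) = (r + 1)*(r + 4)*(r + 2)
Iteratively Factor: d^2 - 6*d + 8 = (d - 4)*(d - 2)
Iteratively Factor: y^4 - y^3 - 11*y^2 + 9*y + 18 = (y - 3)*(y^3 + 2*y^2 - 5*y - 6) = (y - 3)*(y + 1)*(y^2 + y - 6) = (y - 3)*(y - 2)*(y + 1)*(y + 3)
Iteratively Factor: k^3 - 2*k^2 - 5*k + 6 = (k - 1)*(k^2 - k - 6) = (k - 1)*(k + 2)*(k - 3)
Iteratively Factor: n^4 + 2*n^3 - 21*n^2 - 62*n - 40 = (n + 4)*(n^3 - 2*n^2 - 13*n - 10) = (n - 5)*(n + 4)*(n^2 + 3*n + 2) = (n - 5)*(n + 2)*(n + 4)*(n + 1)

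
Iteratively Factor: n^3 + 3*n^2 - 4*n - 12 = (n + 2)*(n^2 + n - 6) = (n + 2)*(n + 3)*(n - 2)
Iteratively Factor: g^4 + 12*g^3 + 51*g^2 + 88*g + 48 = (g + 4)*(g^3 + 8*g^2 + 19*g + 12) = (g + 3)*(g + 4)*(g^2 + 5*g + 4) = (g + 3)*(g + 4)^2*(g + 1)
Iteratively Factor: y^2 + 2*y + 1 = (y + 1)*(y + 1)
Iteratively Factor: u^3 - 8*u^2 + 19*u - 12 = (u - 4)*(u^2 - 4*u + 3) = (u - 4)*(u - 3)*(u - 1)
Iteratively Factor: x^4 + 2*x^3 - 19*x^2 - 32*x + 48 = (x + 3)*(x^3 - x^2 - 16*x + 16) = (x - 4)*(x + 3)*(x^2 + 3*x - 4) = (x - 4)*(x - 1)*(x + 3)*(x + 4)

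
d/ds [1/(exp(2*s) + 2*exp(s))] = -(2*exp(s) + 2)*exp(-s)/(exp(s) + 2)^2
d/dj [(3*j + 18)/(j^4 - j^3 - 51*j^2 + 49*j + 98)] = 3*(j^4 - j^3 - 51*j^2 + 49*j - (j + 6)*(4*j^3 - 3*j^2 - 102*j + 49) + 98)/(j^4 - j^3 - 51*j^2 + 49*j + 98)^2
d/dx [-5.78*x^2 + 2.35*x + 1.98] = 2.35 - 11.56*x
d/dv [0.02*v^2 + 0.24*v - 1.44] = 0.04*v + 0.24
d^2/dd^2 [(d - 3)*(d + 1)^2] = 6*d - 2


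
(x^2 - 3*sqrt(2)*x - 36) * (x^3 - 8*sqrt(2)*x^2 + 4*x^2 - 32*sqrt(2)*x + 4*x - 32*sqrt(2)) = x^5 - 11*sqrt(2)*x^4 + 4*x^4 - 44*sqrt(2)*x^3 + 16*x^3 + 48*x^2 + 244*sqrt(2)*x^2 + 48*x + 1152*sqrt(2)*x + 1152*sqrt(2)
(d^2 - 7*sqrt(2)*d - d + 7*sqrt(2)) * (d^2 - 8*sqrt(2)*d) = d^4 - 15*sqrt(2)*d^3 - d^3 + 15*sqrt(2)*d^2 + 112*d^2 - 112*d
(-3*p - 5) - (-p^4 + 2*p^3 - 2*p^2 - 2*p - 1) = p^4 - 2*p^3 + 2*p^2 - p - 4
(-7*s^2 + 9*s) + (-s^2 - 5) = -8*s^2 + 9*s - 5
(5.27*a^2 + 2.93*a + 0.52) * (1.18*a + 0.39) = 6.2186*a^3 + 5.5127*a^2 + 1.7563*a + 0.2028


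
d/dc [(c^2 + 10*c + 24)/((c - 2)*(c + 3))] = 3*(-3*c^2 - 20*c - 28)/(c^4 + 2*c^3 - 11*c^2 - 12*c + 36)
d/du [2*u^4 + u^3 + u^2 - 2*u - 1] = 8*u^3 + 3*u^2 + 2*u - 2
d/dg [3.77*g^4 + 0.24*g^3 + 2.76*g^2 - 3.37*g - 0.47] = 15.08*g^3 + 0.72*g^2 + 5.52*g - 3.37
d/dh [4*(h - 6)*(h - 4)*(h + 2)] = 12*h^2 - 64*h + 16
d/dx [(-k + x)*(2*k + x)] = k + 2*x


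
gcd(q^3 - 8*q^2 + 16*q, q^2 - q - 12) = q - 4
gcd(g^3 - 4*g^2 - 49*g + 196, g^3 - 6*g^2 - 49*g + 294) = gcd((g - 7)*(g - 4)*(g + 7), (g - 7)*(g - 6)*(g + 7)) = g^2 - 49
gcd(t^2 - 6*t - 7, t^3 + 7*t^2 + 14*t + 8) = t + 1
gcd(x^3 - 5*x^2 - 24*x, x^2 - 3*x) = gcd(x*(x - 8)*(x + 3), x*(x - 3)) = x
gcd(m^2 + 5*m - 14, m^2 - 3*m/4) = 1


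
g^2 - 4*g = g*(g - 4)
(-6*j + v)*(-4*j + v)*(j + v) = 24*j^3 + 14*j^2*v - 9*j*v^2 + v^3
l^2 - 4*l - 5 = (l - 5)*(l + 1)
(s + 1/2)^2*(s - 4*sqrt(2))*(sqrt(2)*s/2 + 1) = sqrt(2)*s^4/2 - 3*s^3 + sqrt(2)*s^3/2 - 31*sqrt(2)*s^2/8 - 3*s^2 - 4*sqrt(2)*s - 3*s/4 - sqrt(2)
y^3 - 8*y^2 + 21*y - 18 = (y - 3)^2*(y - 2)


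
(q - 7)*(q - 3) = q^2 - 10*q + 21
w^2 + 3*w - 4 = (w - 1)*(w + 4)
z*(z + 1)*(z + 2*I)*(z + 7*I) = z^4 + z^3 + 9*I*z^3 - 14*z^2 + 9*I*z^2 - 14*z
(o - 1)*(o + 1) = o^2 - 1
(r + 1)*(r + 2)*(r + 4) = r^3 + 7*r^2 + 14*r + 8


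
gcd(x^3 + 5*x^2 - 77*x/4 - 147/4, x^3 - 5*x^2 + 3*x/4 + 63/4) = x^2 - 2*x - 21/4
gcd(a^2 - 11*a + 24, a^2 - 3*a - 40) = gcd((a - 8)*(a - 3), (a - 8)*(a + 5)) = a - 8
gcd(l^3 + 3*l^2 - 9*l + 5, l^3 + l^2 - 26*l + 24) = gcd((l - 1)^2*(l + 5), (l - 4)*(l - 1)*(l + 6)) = l - 1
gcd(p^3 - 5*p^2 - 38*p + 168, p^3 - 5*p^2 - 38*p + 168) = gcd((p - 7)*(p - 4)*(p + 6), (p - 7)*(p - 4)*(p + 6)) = p^3 - 5*p^2 - 38*p + 168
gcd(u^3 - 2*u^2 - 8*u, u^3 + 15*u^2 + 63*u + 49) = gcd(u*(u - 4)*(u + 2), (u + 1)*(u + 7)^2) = 1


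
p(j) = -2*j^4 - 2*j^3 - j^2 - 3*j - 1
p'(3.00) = -279.00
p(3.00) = -235.00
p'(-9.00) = 5361.00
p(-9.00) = -11719.00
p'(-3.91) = 391.30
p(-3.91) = -352.46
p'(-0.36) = -2.68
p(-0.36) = 0.01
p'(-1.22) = 5.04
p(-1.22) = 0.37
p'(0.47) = -6.10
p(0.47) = -2.94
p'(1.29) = -32.74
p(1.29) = -16.37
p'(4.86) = -1072.77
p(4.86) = -1384.55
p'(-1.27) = 6.25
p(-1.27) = 0.09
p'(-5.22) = 981.84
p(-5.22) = -1213.07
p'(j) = -8*j^3 - 6*j^2 - 2*j - 3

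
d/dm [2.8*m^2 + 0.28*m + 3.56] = 5.6*m + 0.28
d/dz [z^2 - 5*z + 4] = 2*z - 5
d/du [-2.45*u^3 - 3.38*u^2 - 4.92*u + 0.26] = -7.35*u^2 - 6.76*u - 4.92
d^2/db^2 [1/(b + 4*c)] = 2/(b + 4*c)^3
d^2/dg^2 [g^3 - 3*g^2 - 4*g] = 6*g - 6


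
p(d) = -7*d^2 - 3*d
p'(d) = -14*d - 3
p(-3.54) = -77.10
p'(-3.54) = 46.56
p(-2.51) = -36.57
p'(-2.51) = 32.14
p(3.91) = -118.75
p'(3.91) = -57.74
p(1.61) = -22.97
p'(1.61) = -25.54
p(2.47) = -50.12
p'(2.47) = -37.58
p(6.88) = -351.98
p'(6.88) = -99.32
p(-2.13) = -25.37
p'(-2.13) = 26.82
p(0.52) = -3.45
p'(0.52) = -10.28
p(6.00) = -270.00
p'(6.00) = -87.00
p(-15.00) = -1530.00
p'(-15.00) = 207.00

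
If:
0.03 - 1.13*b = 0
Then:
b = 0.03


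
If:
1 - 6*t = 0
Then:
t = 1/6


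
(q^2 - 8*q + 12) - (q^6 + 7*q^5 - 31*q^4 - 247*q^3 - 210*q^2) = -q^6 - 7*q^5 + 31*q^4 + 247*q^3 + 211*q^2 - 8*q + 12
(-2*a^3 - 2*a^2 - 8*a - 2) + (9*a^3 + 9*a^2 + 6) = 7*a^3 + 7*a^2 - 8*a + 4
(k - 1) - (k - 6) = 5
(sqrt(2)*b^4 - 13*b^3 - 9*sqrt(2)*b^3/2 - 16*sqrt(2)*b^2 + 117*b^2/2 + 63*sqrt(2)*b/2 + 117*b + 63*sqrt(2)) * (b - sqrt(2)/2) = sqrt(2)*b^5 - 14*b^4 - 9*sqrt(2)*b^4/2 - 19*sqrt(2)*b^3/2 + 63*b^3 + 9*sqrt(2)*b^2/4 + 133*b^2 - 63*b/2 + 9*sqrt(2)*b/2 - 63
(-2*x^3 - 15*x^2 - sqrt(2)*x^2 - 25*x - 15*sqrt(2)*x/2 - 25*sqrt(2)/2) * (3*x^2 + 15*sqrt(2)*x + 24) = -6*x^5 - 33*sqrt(2)*x^4 - 45*x^4 - 495*sqrt(2)*x^3/2 - 153*x^3 - 873*sqrt(2)*x^2/2 - 585*x^2 - 975*x - 180*sqrt(2)*x - 300*sqrt(2)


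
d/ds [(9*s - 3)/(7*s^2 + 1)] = 3*(-21*s^2 + 14*s + 3)/(49*s^4 + 14*s^2 + 1)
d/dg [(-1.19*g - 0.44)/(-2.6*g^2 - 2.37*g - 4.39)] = (-3.094*g^2 - 2.288*g + 4.1813)/(6.76*g^4 + 12.324*g^3 + 28.4449*g^2 + 20.8086*g + 19.2721)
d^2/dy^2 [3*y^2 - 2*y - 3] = 6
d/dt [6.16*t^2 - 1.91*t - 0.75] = 12.32*t - 1.91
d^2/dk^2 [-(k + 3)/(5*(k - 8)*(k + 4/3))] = 6*(-9*k^3 - 81*k^2 + 252*k - 848)/(5*(27*k^6 - 540*k^5 + 2736*k^4 + 3520*k^3 - 29184*k^2 - 61440*k - 32768))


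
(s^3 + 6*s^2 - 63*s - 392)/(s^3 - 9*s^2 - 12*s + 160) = (s^2 + 14*s + 49)/(s^2 - s - 20)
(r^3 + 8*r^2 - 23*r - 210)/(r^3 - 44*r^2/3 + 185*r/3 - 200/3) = 3*(r^2 + 13*r + 42)/(3*r^2 - 29*r + 40)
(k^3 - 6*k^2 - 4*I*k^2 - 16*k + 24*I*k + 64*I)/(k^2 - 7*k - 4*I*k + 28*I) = (k^2 - 6*k - 16)/(k - 7)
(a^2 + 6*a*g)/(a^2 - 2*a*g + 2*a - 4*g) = a*(a + 6*g)/(a^2 - 2*a*g + 2*a - 4*g)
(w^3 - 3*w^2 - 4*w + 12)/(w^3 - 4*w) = (w - 3)/w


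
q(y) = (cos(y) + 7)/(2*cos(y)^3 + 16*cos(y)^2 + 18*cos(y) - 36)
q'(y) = (cos(y) + 7)*(6*sin(y)*cos(y)^2 + 32*sin(y)*cos(y) + 18*sin(y))/(2*cos(y)^3 + 16*cos(y)^2 + 18*cos(y) - 36)^2 - sin(y)/(2*cos(y)^3 + 16*cos(y)^2 + 18*cos(y) - 36) = (227*cos(y) + 29*cos(2*y) + cos(3*y) + 191)*sin(y)/(4*(cos(y)^3 + 8*cos(y)^2 + 9*cos(y) - 18)^2)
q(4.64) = -0.19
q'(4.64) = -0.11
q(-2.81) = -0.15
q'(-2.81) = 0.00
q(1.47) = -0.21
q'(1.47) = 0.16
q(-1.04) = -0.33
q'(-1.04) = -0.49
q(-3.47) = -0.15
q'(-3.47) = -0.00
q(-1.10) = -0.31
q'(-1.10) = -0.41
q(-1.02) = -0.34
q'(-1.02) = -0.52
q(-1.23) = -0.26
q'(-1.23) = -0.29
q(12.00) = -0.95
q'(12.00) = -3.14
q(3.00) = -0.15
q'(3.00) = 0.00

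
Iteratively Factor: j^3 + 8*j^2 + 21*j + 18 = (j + 2)*(j^2 + 6*j + 9) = (j + 2)*(j + 3)*(j + 3)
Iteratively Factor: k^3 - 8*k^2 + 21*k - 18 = (k - 3)*(k^2 - 5*k + 6) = (k - 3)^2*(k - 2)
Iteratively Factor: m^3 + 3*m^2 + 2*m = (m + 2)*(m^2 + m) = (m + 1)*(m + 2)*(m)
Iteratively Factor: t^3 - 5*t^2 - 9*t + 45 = (t - 5)*(t^2 - 9) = (t - 5)*(t + 3)*(t - 3)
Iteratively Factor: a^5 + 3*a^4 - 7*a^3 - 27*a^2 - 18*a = (a - 3)*(a^4 + 6*a^3 + 11*a^2 + 6*a) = a*(a - 3)*(a^3 + 6*a^2 + 11*a + 6) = a*(a - 3)*(a + 2)*(a^2 + 4*a + 3) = a*(a - 3)*(a + 2)*(a + 3)*(a + 1)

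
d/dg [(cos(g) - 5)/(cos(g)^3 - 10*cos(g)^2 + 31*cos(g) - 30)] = (2*cos(g) - 5)*sin(g)/((cos(g) - 3)^2*(cos(g) - 2)^2)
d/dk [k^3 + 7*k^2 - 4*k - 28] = 3*k^2 + 14*k - 4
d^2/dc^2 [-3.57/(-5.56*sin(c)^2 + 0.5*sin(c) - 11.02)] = (-441.446208*sin(c)^4 + 29.7738*sin(c)^3 + 1536.229548*sin(c)^2 - 79.2183*sin(c) - 435.691368)/(5.56*sin(c)^2 - 0.5*sin(c) + 11.02)^3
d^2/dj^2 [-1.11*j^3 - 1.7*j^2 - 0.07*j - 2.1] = -6.66*j - 3.4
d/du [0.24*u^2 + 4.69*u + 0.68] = 0.48*u + 4.69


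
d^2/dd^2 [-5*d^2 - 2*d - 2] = -10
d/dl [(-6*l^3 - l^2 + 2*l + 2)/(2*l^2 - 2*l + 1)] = 2*(-6*l^4 + 12*l^3 - 10*l^2 - 5*l + 3)/(4*l^4 - 8*l^3 + 8*l^2 - 4*l + 1)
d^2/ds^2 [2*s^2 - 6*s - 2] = 4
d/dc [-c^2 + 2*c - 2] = 2 - 2*c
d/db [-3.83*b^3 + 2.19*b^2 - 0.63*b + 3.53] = -11.49*b^2 + 4.38*b - 0.63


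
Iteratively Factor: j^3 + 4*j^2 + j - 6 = (j - 1)*(j^2 + 5*j + 6) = (j - 1)*(j + 3)*(j + 2)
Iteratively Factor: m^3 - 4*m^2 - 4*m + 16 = (m + 2)*(m^2 - 6*m + 8) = (m - 2)*(m + 2)*(m - 4)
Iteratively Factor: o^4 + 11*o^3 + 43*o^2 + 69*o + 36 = (o + 3)*(o^3 + 8*o^2 + 19*o + 12) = (o + 3)^2*(o^2 + 5*o + 4) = (o + 3)^2*(o + 4)*(o + 1)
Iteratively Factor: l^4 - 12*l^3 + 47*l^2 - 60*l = (l - 3)*(l^3 - 9*l^2 + 20*l) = (l - 4)*(l - 3)*(l^2 - 5*l) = l*(l - 4)*(l - 3)*(l - 5)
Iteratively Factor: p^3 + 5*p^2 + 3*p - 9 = (p + 3)*(p^2 + 2*p - 3) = (p - 1)*(p + 3)*(p + 3)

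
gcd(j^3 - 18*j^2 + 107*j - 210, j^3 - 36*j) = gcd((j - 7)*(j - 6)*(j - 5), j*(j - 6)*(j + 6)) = j - 6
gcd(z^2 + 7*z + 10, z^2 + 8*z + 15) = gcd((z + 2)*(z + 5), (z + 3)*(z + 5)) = z + 5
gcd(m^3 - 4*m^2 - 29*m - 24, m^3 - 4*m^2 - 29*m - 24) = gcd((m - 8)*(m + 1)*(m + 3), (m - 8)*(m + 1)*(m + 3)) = m^3 - 4*m^2 - 29*m - 24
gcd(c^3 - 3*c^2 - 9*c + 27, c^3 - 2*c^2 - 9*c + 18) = c^2 - 9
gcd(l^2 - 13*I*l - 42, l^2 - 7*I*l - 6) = l - 6*I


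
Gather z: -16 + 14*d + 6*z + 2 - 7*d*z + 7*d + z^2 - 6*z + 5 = -7*d*z + 21*d + z^2 - 9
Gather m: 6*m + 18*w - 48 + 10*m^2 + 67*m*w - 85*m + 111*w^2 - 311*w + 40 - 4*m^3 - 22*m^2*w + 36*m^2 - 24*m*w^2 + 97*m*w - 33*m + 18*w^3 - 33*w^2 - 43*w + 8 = -4*m^3 + m^2*(46 - 22*w) + m*(-24*w^2 + 164*w - 112) + 18*w^3 + 78*w^2 - 336*w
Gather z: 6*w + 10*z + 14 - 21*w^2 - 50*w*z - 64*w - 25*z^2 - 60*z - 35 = -21*w^2 - 58*w - 25*z^2 + z*(-50*w - 50) - 21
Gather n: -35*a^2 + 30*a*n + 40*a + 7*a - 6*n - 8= -35*a^2 + 47*a + n*(30*a - 6) - 8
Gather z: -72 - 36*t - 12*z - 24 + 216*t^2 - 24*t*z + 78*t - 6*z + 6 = 216*t^2 + 42*t + z*(-24*t - 18) - 90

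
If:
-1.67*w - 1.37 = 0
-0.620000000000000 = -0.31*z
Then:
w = -0.82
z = 2.00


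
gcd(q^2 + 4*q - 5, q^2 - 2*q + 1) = q - 1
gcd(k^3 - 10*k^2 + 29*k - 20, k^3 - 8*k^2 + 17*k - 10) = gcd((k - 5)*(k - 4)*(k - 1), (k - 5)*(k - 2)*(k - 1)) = k^2 - 6*k + 5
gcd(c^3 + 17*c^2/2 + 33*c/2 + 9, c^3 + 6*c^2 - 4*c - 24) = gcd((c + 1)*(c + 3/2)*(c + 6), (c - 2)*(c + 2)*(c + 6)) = c + 6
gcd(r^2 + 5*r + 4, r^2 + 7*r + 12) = r + 4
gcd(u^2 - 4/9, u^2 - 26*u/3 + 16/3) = u - 2/3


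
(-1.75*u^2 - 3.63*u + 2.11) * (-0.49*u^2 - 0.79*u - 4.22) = 0.8575*u^4 + 3.1612*u^3 + 9.2188*u^2 + 13.6517*u - 8.9042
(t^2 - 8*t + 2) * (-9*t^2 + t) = -9*t^4 + 73*t^3 - 26*t^2 + 2*t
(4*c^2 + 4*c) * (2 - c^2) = -4*c^4 - 4*c^3 + 8*c^2 + 8*c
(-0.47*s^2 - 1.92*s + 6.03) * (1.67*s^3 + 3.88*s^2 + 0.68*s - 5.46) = -0.7849*s^5 - 5.03*s^4 + 2.3009*s^3 + 24.657*s^2 + 14.5836*s - 32.9238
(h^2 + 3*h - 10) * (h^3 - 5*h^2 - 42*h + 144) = h^5 - 2*h^4 - 67*h^3 + 68*h^2 + 852*h - 1440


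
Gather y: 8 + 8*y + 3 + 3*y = 11*y + 11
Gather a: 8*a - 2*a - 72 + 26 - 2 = 6*a - 48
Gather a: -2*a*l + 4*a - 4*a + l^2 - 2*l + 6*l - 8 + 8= -2*a*l + l^2 + 4*l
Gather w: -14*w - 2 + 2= -14*w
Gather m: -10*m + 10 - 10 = -10*m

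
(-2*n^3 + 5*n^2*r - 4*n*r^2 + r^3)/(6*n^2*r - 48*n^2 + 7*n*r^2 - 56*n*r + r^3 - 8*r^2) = (-2*n^3 + 5*n^2*r - 4*n*r^2 + r^3)/(6*n^2*r - 48*n^2 + 7*n*r^2 - 56*n*r + r^3 - 8*r^2)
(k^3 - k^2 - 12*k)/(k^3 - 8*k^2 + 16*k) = (k + 3)/(k - 4)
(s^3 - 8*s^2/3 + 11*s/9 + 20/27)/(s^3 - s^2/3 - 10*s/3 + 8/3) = (s^2 - 4*s/3 - 5/9)/(s^2 + s - 2)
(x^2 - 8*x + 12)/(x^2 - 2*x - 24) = (x - 2)/(x + 4)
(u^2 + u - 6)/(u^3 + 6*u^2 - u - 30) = 1/(u + 5)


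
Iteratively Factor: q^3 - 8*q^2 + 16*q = (q)*(q^2 - 8*q + 16) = q*(q - 4)*(q - 4)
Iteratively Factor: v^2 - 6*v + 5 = (v - 1)*(v - 5)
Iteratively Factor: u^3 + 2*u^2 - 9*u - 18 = (u + 3)*(u^2 - u - 6) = (u - 3)*(u + 3)*(u + 2)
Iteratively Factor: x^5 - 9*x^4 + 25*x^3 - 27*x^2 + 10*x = (x - 1)*(x^4 - 8*x^3 + 17*x^2 - 10*x) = (x - 1)^2*(x^3 - 7*x^2 + 10*x) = (x - 2)*(x - 1)^2*(x^2 - 5*x) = x*(x - 2)*(x - 1)^2*(x - 5)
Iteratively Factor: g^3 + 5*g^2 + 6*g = (g + 3)*(g^2 + 2*g) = (g + 2)*(g + 3)*(g)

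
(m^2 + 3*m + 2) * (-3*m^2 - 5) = -3*m^4 - 9*m^3 - 11*m^2 - 15*m - 10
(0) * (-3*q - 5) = 0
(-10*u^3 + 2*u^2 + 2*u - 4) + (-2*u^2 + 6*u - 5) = -10*u^3 + 8*u - 9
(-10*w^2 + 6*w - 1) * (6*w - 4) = -60*w^3 + 76*w^2 - 30*w + 4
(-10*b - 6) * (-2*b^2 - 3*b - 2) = 20*b^3 + 42*b^2 + 38*b + 12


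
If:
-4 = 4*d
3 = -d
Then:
No Solution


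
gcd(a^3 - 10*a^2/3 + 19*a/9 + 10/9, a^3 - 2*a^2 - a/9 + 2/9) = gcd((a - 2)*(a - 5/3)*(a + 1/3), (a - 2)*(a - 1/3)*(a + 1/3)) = a^2 - 5*a/3 - 2/3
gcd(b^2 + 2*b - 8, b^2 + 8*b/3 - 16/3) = b + 4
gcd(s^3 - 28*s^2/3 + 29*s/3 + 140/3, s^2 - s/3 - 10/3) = s + 5/3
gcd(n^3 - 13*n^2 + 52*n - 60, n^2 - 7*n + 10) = n^2 - 7*n + 10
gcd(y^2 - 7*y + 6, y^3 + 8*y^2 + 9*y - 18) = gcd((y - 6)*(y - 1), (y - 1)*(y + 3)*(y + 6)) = y - 1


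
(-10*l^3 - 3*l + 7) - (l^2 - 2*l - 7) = -10*l^3 - l^2 - l + 14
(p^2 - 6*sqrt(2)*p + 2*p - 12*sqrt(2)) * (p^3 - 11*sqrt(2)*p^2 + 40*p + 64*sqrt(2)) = p^5 - 17*sqrt(2)*p^4 + 2*p^4 - 34*sqrt(2)*p^3 + 172*p^3 - 176*sqrt(2)*p^2 + 344*p^2 - 768*p - 352*sqrt(2)*p - 1536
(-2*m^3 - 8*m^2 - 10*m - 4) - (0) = -2*m^3 - 8*m^2 - 10*m - 4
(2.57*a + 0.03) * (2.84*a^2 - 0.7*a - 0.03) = 7.2988*a^3 - 1.7138*a^2 - 0.0981*a - 0.0009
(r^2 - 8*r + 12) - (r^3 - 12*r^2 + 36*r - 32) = -r^3 + 13*r^2 - 44*r + 44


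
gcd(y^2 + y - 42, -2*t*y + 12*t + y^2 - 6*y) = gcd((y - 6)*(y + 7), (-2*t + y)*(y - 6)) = y - 6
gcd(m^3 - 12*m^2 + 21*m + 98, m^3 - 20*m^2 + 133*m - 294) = m^2 - 14*m + 49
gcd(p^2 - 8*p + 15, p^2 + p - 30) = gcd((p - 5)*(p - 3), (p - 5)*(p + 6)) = p - 5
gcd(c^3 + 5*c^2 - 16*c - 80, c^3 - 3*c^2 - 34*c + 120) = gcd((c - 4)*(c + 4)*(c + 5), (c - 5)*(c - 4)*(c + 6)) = c - 4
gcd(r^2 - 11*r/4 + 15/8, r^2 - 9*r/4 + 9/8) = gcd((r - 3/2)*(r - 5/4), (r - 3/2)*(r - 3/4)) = r - 3/2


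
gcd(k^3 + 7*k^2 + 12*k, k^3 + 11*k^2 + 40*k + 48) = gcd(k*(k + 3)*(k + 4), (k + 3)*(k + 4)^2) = k^2 + 7*k + 12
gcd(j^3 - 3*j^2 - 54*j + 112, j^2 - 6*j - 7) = 1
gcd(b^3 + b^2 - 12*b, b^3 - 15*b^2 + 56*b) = b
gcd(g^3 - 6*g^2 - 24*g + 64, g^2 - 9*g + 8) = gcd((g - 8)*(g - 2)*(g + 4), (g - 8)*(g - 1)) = g - 8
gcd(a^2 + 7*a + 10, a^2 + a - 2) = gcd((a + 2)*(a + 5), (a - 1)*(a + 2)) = a + 2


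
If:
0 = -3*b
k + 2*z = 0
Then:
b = 0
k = -2*z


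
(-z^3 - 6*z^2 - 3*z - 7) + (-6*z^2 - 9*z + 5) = -z^3 - 12*z^2 - 12*z - 2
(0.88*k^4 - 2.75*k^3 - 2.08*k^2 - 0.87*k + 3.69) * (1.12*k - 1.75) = 0.9856*k^5 - 4.62*k^4 + 2.4829*k^3 + 2.6656*k^2 + 5.6553*k - 6.4575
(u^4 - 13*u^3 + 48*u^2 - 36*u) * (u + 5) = u^5 - 8*u^4 - 17*u^3 + 204*u^2 - 180*u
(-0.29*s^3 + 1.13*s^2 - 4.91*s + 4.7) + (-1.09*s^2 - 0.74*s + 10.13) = -0.29*s^3 + 0.0399999999999998*s^2 - 5.65*s + 14.83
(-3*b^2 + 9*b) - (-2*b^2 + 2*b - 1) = -b^2 + 7*b + 1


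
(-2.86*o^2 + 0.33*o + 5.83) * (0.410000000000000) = -1.1726*o^2 + 0.1353*o + 2.3903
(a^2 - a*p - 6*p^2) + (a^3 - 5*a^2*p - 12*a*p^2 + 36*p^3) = a^3 - 5*a^2*p + a^2 - 12*a*p^2 - a*p + 36*p^3 - 6*p^2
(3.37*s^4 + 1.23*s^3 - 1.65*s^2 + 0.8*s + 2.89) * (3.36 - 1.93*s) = -6.5041*s^5 + 8.9493*s^4 + 7.3173*s^3 - 7.088*s^2 - 2.8897*s + 9.7104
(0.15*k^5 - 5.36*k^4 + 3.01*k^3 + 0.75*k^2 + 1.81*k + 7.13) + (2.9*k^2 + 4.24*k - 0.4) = 0.15*k^5 - 5.36*k^4 + 3.01*k^3 + 3.65*k^2 + 6.05*k + 6.73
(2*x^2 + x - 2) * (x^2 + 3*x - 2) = 2*x^4 + 7*x^3 - 3*x^2 - 8*x + 4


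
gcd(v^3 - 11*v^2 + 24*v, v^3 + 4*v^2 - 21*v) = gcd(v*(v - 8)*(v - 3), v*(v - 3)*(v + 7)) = v^2 - 3*v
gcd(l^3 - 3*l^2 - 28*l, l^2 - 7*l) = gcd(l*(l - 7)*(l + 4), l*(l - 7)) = l^2 - 7*l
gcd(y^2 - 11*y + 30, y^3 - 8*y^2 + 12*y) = y - 6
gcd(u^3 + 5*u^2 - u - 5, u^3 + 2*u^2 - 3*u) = u - 1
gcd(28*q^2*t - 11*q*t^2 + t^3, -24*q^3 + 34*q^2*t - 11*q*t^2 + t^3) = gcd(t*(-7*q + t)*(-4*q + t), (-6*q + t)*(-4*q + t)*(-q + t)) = 4*q - t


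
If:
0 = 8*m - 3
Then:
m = 3/8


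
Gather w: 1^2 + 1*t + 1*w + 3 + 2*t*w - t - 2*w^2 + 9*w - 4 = -2*w^2 + w*(2*t + 10)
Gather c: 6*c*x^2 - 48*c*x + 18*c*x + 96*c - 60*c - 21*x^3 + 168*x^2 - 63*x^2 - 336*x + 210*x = c*(6*x^2 - 30*x + 36) - 21*x^3 + 105*x^2 - 126*x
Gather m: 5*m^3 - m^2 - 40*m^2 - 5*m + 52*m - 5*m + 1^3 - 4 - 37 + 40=5*m^3 - 41*m^2 + 42*m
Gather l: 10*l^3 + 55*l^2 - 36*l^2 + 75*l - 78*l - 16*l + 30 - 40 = 10*l^3 + 19*l^2 - 19*l - 10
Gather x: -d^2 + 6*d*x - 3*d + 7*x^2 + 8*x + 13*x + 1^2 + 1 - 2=-d^2 - 3*d + 7*x^2 + x*(6*d + 21)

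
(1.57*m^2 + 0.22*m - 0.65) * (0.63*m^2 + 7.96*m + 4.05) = 0.9891*m^4 + 12.6358*m^3 + 7.7002*m^2 - 4.283*m - 2.6325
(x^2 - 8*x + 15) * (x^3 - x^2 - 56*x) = x^5 - 9*x^4 - 33*x^3 + 433*x^2 - 840*x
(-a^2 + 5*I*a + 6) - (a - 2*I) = -a^2 - a + 5*I*a + 6 + 2*I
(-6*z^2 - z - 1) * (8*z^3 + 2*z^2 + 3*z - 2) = -48*z^5 - 20*z^4 - 28*z^3 + 7*z^2 - z + 2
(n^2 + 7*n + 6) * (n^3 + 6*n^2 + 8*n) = n^5 + 13*n^4 + 56*n^3 + 92*n^2 + 48*n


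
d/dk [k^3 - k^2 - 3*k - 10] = 3*k^2 - 2*k - 3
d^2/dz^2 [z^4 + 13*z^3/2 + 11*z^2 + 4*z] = 12*z^2 + 39*z + 22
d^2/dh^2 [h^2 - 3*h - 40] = 2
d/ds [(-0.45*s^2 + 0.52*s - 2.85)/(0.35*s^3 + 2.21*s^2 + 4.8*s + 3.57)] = (0.1575*s^4 - 0.364*s^3 - 0.3167*s^2 + 9.384*s + 15.5364)/(0.1225*s^6 + 1.547*s^5 + 8.2441*s^4 + 23.715*s^3 + 38.8194*s^2 + 34.272*s + 12.7449)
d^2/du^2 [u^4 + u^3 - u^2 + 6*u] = 12*u^2 + 6*u - 2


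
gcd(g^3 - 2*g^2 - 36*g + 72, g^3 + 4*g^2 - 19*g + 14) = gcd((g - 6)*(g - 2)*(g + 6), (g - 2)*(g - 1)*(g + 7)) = g - 2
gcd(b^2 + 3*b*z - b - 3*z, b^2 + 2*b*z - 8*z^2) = 1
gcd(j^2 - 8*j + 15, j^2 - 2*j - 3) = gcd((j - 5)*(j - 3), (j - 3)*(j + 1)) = j - 3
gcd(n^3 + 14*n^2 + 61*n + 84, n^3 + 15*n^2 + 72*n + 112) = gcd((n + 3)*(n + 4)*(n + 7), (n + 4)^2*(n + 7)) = n^2 + 11*n + 28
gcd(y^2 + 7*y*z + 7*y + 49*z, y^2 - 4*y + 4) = 1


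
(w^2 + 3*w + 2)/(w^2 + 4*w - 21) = (w^2 + 3*w + 2)/(w^2 + 4*w - 21)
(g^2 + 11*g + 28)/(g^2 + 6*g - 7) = (g + 4)/(g - 1)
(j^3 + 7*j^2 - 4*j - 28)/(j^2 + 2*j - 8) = (j^2 + 9*j + 14)/(j + 4)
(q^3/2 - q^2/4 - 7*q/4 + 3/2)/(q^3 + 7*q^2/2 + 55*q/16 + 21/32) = 8*(2*q^3 - q^2 - 7*q + 6)/(32*q^3 + 112*q^2 + 110*q + 21)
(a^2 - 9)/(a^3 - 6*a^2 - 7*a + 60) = (a - 3)/(a^2 - 9*a + 20)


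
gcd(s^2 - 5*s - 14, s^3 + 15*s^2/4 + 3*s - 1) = s + 2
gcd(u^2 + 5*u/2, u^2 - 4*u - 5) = 1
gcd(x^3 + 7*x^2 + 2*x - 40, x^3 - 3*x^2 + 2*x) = x - 2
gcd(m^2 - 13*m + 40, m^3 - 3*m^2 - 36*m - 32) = m - 8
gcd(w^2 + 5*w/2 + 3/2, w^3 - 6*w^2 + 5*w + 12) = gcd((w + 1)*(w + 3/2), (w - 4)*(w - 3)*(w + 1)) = w + 1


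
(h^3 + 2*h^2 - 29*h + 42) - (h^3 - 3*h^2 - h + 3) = 5*h^2 - 28*h + 39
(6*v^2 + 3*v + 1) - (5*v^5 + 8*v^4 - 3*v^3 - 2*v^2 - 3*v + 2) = -5*v^5 - 8*v^4 + 3*v^3 + 8*v^2 + 6*v - 1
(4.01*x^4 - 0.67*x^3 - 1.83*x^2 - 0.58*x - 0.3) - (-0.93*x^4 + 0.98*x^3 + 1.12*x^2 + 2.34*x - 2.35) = 4.94*x^4 - 1.65*x^3 - 2.95*x^2 - 2.92*x + 2.05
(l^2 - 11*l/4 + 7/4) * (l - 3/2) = l^3 - 17*l^2/4 + 47*l/8 - 21/8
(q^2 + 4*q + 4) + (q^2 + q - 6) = 2*q^2 + 5*q - 2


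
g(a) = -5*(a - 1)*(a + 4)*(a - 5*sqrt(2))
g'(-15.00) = -3859.59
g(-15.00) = 19422.54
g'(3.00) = 113.20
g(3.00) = 284.97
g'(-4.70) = -396.62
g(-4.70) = 234.83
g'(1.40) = 153.66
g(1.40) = 61.25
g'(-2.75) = -99.33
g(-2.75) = -230.18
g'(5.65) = -122.76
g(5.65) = 318.83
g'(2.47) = 135.11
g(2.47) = 218.80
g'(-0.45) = 104.71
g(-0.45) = -193.57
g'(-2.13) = -28.70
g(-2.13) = -269.27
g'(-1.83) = 1.33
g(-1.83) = -273.31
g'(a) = -5*(a - 1)*(a + 4) - 5*(a - 1)*(a - 5*sqrt(2)) - 5*(a + 4)*(a - 5*sqrt(2)) = -15*a^2 - 30*a + 50*sqrt(2)*a + 20 + 75*sqrt(2)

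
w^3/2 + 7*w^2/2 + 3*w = w*(w/2 + 1/2)*(w + 6)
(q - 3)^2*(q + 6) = q^3 - 27*q + 54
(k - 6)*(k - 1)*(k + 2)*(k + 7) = k^4 + 2*k^3 - 43*k^2 - 44*k + 84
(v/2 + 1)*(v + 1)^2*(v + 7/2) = v^4/2 + 15*v^3/4 + 19*v^2/2 + 39*v/4 + 7/2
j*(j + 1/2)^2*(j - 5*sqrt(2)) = j^4 - 5*sqrt(2)*j^3 + j^3 - 5*sqrt(2)*j^2 + j^2/4 - 5*sqrt(2)*j/4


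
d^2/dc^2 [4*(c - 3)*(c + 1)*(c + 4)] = 24*c + 16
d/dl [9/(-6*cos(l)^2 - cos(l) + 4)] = -9*(12*cos(l) + 1)*sin(l)/(6*cos(l)^2 + cos(l) - 4)^2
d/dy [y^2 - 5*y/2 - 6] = 2*y - 5/2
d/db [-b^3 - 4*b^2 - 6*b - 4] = -3*b^2 - 8*b - 6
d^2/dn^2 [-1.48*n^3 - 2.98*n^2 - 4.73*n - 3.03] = -8.88*n - 5.96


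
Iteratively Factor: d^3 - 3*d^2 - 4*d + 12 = (d - 2)*(d^2 - d - 6) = (d - 3)*(d - 2)*(d + 2)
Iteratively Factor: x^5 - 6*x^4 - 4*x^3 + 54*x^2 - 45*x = (x - 3)*(x^4 - 3*x^3 - 13*x^2 + 15*x) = x*(x - 3)*(x^3 - 3*x^2 - 13*x + 15) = x*(x - 3)*(x - 1)*(x^2 - 2*x - 15) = x*(x - 5)*(x - 3)*(x - 1)*(x + 3)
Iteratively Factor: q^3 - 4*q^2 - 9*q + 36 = (q - 4)*(q^2 - 9) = (q - 4)*(q - 3)*(q + 3)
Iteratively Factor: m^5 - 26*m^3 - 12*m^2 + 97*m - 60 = (m - 1)*(m^4 + m^3 - 25*m^2 - 37*m + 60) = (m - 1)*(m + 4)*(m^3 - 3*m^2 - 13*m + 15) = (m - 5)*(m - 1)*(m + 4)*(m^2 + 2*m - 3) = (m - 5)*(m - 1)*(m + 3)*(m + 4)*(m - 1)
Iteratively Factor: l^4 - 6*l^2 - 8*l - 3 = (l + 1)*(l^3 - l^2 - 5*l - 3) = (l + 1)^2*(l^2 - 2*l - 3) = (l - 3)*(l + 1)^2*(l + 1)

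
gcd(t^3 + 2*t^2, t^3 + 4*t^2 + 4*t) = t^2 + 2*t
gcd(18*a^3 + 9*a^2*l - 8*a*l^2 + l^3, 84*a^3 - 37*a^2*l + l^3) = 3*a - l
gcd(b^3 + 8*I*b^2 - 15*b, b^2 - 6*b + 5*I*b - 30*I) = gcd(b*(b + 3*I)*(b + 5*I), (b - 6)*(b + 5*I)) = b + 5*I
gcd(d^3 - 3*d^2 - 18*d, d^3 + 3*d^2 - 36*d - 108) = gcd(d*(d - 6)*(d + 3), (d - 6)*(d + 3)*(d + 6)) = d^2 - 3*d - 18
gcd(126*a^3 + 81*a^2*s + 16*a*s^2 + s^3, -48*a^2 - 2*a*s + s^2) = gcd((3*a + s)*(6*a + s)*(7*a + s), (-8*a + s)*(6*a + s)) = 6*a + s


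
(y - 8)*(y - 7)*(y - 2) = y^3 - 17*y^2 + 86*y - 112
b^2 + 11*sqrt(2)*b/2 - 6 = (b - sqrt(2)/2)*(b + 6*sqrt(2))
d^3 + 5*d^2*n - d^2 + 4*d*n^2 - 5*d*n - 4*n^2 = (d - 1)*(d + n)*(d + 4*n)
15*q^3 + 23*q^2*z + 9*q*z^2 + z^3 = (q + z)*(3*q + z)*(5*q + z)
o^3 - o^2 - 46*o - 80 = (o - 8)*(o + 2)*(o + 5)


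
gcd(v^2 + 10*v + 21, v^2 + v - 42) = v + 7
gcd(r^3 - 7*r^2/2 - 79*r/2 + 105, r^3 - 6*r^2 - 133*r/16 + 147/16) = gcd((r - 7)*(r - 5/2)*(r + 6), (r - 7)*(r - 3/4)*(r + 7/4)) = r - 7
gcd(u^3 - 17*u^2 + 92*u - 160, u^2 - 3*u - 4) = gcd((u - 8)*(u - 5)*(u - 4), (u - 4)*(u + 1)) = u - 4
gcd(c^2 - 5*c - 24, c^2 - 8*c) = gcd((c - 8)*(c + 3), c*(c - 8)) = c - 8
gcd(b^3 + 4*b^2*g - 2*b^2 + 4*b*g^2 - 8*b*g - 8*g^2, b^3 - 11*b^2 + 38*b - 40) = b - 2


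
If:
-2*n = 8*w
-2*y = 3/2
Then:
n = -4*w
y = -3/4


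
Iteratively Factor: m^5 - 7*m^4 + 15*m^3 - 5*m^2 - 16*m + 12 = (m - 3)*(m^4 - 4*m^3 + 3*m^2 + 4*m - 4) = (m - 3)*(m - 2)*(m^3 - 2*m^2 - m + 2) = (m - 3)*(m - 2)^2*(m^2 - 1) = (m - 3)*(m - 2)^2*(m - 1)*(m + 1)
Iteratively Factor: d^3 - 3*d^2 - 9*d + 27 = (d - 3)*(d^2 - 9) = (d - 3)*(d + 3)*(d - 3)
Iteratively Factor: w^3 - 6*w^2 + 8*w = (w)*(w^2 - 6*w + 8) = w*(w - 2)*(w - 4)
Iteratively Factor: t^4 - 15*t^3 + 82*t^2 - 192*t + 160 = (t - 5)*(t^3 - 10*t^2 + 32*t - 32) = (t - 5)*(t - 4)*(t^2 - 6*t + 8) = (t - 5)*(t - 4)*(t - 2)*(t - 4)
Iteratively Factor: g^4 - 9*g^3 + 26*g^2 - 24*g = (g - 3)*(g^3 - 6*g^2 + 8*g) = (g - 4)*(g - 3)*(g^2 - 2*g) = g*(g - 4)*(g - 3)*(g - 2)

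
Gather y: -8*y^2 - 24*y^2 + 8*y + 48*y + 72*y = -32*y^2 + 128*y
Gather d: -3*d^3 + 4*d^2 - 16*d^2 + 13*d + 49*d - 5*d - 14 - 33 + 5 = -3*d^3 - 12*d^2 + 57*d - 42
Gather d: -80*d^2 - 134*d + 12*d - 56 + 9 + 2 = -80*d^2 - 122*d - 45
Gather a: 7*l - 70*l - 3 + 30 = 27 - 63*l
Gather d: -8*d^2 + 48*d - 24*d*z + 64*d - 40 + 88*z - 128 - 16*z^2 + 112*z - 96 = -8*d^2 + d*(112 - 24*z) - 16*z^2 + 200*z - 264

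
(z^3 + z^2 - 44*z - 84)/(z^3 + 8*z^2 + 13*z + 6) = (z^2 - 5*z - 14)/(z^2 + 2*z + 1)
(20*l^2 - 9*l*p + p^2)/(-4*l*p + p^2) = (-5*l + p)/p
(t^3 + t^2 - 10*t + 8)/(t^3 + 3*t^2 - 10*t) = (t^2 + 3*t - 4)/(t*(t + 5))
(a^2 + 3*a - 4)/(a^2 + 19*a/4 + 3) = 4*(a - 1)/(4*a + 3)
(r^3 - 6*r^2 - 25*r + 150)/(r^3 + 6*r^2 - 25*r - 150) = (r - 6)/(r + 6)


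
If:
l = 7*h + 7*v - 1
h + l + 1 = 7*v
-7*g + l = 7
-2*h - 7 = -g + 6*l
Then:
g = -49/41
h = 0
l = -56/41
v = -15/287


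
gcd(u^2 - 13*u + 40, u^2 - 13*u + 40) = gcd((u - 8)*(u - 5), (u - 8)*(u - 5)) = u^2 - 13*u + 40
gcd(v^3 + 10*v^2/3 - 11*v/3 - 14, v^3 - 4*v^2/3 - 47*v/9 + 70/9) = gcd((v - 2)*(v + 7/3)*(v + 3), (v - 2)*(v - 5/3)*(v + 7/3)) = v^2 + v/3 - 14/3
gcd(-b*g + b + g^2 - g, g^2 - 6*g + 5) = g - 1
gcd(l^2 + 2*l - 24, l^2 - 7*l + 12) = l - 4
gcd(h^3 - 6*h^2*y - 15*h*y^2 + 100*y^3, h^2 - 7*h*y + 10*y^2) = -h + 5*y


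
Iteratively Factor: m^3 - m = (m)*(m^2 - 1) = m*(m + 1)*(m - 1)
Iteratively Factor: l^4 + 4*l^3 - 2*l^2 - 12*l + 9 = (l + 3)*(l^3 + l^2 - 5*l + 3) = (l + 3)^2*(l^2 - 2*l + 1) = (l - 1)*(l + 3)^2*(l - 1)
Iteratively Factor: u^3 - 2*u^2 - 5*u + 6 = (u - 3)*(u^2 + u - 2) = (u - 3)*(u - 1)*(u + 2)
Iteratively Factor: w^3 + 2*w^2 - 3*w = (w)*(w^2 + 2*w - 3) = w*(w + 3)*(w - 1)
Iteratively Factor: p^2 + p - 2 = (p - 1)*(p + 2)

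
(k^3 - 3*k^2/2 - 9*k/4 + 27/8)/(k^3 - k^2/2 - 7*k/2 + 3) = (k^2 - 9/4)/(k^2 + k - 2)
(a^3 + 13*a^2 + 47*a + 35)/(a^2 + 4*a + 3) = (a^2 + 12*a + 35)/(a + 3)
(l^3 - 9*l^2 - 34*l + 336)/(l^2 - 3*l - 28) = (l^2 - 2*l - 48)/(l + 4)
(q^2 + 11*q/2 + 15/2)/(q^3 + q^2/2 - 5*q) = (q + 3)/(q*(q - 2))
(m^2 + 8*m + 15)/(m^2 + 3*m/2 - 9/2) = 2*(m + 5)/(2*m - 3)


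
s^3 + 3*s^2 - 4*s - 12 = (s - 2)*(s + 2)*(s + 3)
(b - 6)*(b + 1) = b^2 - 5*b - 6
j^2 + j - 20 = (j - 4)*(j + 5)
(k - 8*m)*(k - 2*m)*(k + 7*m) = k^3 - 3*k^2*m - 54*k*m^2 + 112*m^3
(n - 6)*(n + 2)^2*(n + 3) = n^4 + n^3 - 26*n^2 - 84*n - 72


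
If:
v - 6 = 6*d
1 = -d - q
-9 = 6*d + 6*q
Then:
No Solution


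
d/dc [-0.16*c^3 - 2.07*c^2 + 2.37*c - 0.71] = -0.48*c^2 - 4.14*c + 2.37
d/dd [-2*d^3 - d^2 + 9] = 2*d*(-3*d - 1)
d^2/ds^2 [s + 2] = 0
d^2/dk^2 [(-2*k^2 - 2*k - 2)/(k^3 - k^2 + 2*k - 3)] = 4*(-k^6 - 3*k^5 + 3*k^4 - 14*k^3 - 18*k^2 + 6*k - 16)/(k^9 - 3*k^8 + 9*k^7 - 22*k^6 + 36*k^5 - 57*k^4 + 71*k^3 - 63*k^2 + 54*k - 27)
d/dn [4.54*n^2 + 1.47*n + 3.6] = 9.08*n + 1.47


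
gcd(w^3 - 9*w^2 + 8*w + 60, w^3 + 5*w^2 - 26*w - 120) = w - 5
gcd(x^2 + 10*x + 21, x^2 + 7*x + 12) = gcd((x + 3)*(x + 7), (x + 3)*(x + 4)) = x + 3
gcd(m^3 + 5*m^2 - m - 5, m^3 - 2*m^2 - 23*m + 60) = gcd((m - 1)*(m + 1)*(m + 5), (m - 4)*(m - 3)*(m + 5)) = m + 5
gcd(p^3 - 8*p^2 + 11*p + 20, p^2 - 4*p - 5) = p^2 - 4*p - 5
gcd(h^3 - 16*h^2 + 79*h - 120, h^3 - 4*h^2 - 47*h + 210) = h - 5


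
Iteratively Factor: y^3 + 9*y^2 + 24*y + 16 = (y + 4)*(y^2 + 5*y + 4) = (y + 1)*(y + 4)*(y + 4)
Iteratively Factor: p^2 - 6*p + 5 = (p - 1)*(p - 5)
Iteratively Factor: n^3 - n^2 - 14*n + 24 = (n - 2)*(n^2 + n - 12) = (n - 3)*(n - 2)*(n + 4)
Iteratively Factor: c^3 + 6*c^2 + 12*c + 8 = (c + 2)*(c^2 + 4*c + 4) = (c + 2)^2*(c + 2)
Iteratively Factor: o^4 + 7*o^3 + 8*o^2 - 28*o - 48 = (o + 2)*(o^3 + 5*o^2 - 2*o - 24) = (o + 2)*(o + 4)*(o^2 + o - 6) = (o - 2)*(o + 2)*(o + 4)*(o + 3)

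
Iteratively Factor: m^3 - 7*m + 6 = (m + 3)*(m^2 - 3*m + 2) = (m - 2)*(m + 3)*(m - 1)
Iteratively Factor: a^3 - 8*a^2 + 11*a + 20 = (a - 4)*(a^2 - 4*a - 5) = (a - 5)*(a - 4)*(a + 1)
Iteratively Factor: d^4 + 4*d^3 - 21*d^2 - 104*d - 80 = (d - 5)*(d^3 + 9*d^2 + 24*d + 16) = (d - 5)*(d + 4)*(d^2 + 5*d + 4) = (d - 5)*(d + 4)^2*(d + 1)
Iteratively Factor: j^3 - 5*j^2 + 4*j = (j - 4)*(j^2 - j) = j*(j - 4)*(j - 1)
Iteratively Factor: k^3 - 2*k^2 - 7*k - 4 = (k + 1)*(k^2 - 3*k - 4) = (k + 1)^2*(k - 4)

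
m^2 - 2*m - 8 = (m - 4)*(m + 2)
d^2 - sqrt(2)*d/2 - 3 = (d - 3*sqrt(2)/2)*(d + sqrt(2))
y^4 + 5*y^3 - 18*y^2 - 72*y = y*(y - 4)*(y + 3)*(y + 6)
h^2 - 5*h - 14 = (h - 7)*(h + 2)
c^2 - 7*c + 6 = (c - 6)*(c - 1)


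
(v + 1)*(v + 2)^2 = v^3 + 5*v^2 + 8*v + 4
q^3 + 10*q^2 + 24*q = q*(q + 4)*(q + 6)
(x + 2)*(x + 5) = x^2 + 7*x + 10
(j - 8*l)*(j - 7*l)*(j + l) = j^3 - 14*j^2*l + 41*j*l^2 + 56*l^3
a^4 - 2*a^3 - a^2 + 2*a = a*(a - 2)*(a - 1)*(a + 1)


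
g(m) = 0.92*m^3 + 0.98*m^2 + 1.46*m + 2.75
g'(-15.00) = 593.06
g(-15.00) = -2903.65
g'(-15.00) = 593.06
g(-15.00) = -2903.65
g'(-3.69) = 31.81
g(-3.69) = -35.52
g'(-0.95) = 2.09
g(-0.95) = 1.46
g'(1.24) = 8.13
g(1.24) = 7.82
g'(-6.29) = 98.33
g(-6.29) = -196.61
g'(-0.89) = 1.90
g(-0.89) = 1.58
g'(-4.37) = 45.60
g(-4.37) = -61.69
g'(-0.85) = 1.79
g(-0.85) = 1.65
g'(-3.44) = 27.38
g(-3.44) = -28.13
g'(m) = 2.76*m^2 + 1.96*m + 1.46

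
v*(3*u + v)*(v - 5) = 3*u*v^2 - 15*u*v + v^3 - 5*v^2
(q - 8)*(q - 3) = q^2 - 11*q + 24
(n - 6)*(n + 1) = n^2 - 5*n - 6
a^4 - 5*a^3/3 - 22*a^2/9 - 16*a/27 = a*(a - 8/3)*(a + 1/3)*(a + 2/3)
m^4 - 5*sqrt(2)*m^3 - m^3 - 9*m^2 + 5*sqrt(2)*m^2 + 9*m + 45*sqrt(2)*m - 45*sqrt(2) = (m - 3)*(m - 1)*(m + 3)*(m - 5*sqrt(2))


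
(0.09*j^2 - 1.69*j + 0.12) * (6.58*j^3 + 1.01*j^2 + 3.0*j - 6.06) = 0.5922*j^5 - 11.0293*j^4 - 0.6473*j^3 - 5.4942*j^2 + 10.6014*j - 0.7272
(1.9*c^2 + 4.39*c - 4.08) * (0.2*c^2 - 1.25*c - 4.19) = 0.38*c^4 - 1.497*c^3 - 14.2645*c^2 - 13.2941*c + 17.0952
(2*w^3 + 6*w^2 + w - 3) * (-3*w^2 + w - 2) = -6*w^5 - 16*w^4 - w^3 - 2*w^2 - 5*w + 6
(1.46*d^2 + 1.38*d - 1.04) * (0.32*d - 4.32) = 0.4672*d^3 - 5.8656*d^2 - 6.2944*d + 4.4928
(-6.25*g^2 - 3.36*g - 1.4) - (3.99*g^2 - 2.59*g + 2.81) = -10.24*g^2 - 0.77*g - 4.21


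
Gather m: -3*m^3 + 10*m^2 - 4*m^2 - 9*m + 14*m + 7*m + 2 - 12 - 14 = -3*m^3 + 6*m^2 + 12*m - 24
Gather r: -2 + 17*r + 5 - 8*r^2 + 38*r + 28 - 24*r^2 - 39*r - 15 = -32*r^2 + 16*r + 16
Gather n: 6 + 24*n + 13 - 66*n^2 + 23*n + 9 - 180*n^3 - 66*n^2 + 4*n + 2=-180*n^3 - 132*n^2 + 51*n + 30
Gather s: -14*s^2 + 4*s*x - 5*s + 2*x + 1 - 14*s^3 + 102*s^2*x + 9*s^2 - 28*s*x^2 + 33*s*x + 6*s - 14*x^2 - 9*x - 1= -14*s^3 + s^2*(102*x - 5) + s*(-28*x^2 + 37*x + 1) - 14*x^2 - 7*x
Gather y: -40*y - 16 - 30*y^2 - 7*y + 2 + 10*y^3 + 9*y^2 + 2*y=10*y^3 - 21*y^2 - 45*y - 14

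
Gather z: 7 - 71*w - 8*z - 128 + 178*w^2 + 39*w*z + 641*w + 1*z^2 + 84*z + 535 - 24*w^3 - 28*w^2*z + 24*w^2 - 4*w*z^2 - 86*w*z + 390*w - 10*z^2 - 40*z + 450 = -24*w^3 + 202*w^2 + 960*w + z^2*(-4*w - 9) + z*(-28*w^2 - 47*w + 36) + 864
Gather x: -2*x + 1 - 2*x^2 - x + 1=-2*x^2 - 3*x + 2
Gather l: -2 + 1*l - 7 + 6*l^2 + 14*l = 6*l^2 + 15*l - 9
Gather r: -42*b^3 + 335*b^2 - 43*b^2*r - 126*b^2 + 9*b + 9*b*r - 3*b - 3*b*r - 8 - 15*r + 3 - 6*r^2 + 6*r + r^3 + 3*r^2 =-42*b^3 + 209*b^2 + 6*b + r^3 - 3*r^2 + r*(-43*b^2 + 6*b - 9) - 5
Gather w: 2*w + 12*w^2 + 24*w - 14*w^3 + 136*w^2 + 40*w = -14*w^3 + 148*w^2 + 66*w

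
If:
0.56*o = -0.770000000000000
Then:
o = -1.38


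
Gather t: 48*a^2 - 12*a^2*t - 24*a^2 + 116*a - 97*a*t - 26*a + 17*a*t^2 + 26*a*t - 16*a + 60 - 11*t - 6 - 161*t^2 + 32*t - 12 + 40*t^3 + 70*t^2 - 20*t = 24*a^2 + 74*a + 40*t^3 + t^2*(17*a - 91) + t*(-12*a^2 - 71*a + 1) + 42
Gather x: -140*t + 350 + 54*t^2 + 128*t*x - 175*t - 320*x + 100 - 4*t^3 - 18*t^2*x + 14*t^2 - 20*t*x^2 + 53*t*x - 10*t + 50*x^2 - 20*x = -4*t^3 + 68*t^2 - 325*t + x^2*(50 - 20*t) + x*(-18*t^2 + 181*t - 340) + 450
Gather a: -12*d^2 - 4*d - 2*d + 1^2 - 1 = -12*d^2 - 6*d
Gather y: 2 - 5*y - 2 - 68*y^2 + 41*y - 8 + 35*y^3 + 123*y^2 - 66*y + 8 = 35*y^3 + 55*y^2 - 30*y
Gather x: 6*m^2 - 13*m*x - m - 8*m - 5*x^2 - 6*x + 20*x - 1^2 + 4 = 6*m^2 - 9*m - 5*x^2 + x*(14 - 13*m) + 3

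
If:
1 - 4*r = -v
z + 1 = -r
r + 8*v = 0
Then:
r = 8/33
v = -1/33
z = -41/33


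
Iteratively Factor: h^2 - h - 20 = (h - 5)*(h + 4)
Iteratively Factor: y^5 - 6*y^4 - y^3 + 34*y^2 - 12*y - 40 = (y - 2)*(y^4 - 4*y^3 - 9*y^2 + 16*y + 20) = (y - 5)*(y - 2)*(y^3 + y^2 - 4*y - 4) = (y - 5)*(y - 2)^2*(y^2 + 3*y + 2) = (y - 5)*(y - 2)^2*(y + 1)*(y + 2)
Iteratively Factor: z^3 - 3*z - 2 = (z + 1)*(z^2 - z - 2) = (z - 2)*(z + 1)*(z + 1)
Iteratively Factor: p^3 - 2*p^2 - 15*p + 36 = (p + 4)*(p^2 - 6*p + 9) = (p - 3)*(p + 4)*(p - 3)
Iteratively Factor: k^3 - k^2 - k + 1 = (k - 1)*(k^2 - 1) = (k - 1)*(k + 1)*(k - 1)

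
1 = 1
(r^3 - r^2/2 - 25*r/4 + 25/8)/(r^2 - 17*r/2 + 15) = (r^2 + 2*r - 5/4)/(r - 6)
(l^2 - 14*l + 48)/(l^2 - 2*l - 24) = (l - 8)/(l + 4)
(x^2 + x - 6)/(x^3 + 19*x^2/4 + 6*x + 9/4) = 4*(x - 2)/(4*x^2 + 7*x + 3)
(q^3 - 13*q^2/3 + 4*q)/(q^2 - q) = (q^2 - 13*q/3 + 4)/(q - 1)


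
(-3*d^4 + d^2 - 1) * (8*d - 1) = -24*d^5 + 3*d^4 + 8*d^3 - d^2 - 8*d + 1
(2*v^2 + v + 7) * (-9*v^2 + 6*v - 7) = -18*v^4 + 3*v^3 - 71*v^2 + 35*v - 49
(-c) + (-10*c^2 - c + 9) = -10*c^2 - 2*c + 9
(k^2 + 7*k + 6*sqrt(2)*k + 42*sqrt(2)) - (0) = k^2 + 7*k + 6*sqrt(2)*k + 42*sqrt(2)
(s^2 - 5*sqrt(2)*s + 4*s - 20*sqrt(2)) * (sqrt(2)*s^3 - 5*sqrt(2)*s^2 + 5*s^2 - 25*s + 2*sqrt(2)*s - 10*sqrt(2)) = sqrt(2)*s^5 - 5*s^4 - sqrt(2)*s^4 - 43*sqrt(2)*s^3 + 5*s^3 + 23*sqrt(2)*s^2 + 80*s^2 + 20*s + 460*sqrt(2)*s + 400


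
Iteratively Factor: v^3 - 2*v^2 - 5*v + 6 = (v + 2)*(v^2 - 4*v + 3) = (v - 3)*(v + 2)*(v - 1)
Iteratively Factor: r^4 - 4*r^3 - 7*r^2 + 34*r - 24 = (r - 4)*(r^3 - 7*r + 6) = (r - 4)*(r + 3)*(r^2 - 3*r + 2) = (r - 4)*(r - 1)*(r + 3)*(r - 2)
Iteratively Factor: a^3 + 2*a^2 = (a)*(a^2 + 2*a) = a^2*(a + 2)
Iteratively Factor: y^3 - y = (y + 1)*(y^2 - y) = (y - 1)*(y + 1)*(y)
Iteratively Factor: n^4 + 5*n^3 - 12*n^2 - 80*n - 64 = (n + 1)*(n^3 + 4*n^2 - 16*n - 64) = (n - 4)*(n + 1)*(n^2 + 8*n + 16) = (n - 4)*(n + 1)*(n + 4)*(n + 4)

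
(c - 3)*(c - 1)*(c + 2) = c^3 - 2*c^2 - 5*c + 6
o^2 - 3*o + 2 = (o - 2)*(o - 1)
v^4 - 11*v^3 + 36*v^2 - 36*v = v*(v - 6)*(v - 3)*(v - 2)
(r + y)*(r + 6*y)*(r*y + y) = r^3*y + 7*r^2*y^2 + r^2*y + 6*r*y^3 + 7*r*y^2 + 6*y^3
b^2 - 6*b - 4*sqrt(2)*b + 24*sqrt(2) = (b - 6)*(b - 4*sqrt(2))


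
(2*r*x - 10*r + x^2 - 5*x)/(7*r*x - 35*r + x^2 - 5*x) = (2*r + x)/(7*r + x)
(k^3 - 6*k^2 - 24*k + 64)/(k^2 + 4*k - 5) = (k^3 - 6*k^2 - 24*k + 64)/(k^2 + 4*k - 5)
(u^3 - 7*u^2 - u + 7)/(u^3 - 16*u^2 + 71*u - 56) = (u + 1)/(u - 8)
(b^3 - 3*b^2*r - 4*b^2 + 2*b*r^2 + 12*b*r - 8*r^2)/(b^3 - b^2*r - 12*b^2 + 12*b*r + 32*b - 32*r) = (b - 2*r)/(b - 8)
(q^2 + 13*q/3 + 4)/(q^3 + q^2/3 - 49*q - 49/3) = (3*q^2 + 13*q + 12)/(3*q^3 + q^2 - 147*q - 49)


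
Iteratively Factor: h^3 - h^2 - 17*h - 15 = (h + 3)*(h^2 - 4*h - 5) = (h + 1)*(h + 3)*(h - 5)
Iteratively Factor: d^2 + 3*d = (d + 3)*(d)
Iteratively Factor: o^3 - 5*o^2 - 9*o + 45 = (o + 3)*(o^2 - 8*o + 15) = (o - 3)*(o + 3)*(o - 5)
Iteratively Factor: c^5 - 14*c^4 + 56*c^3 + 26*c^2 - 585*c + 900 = (c - 4)*(c^4 - 10*c^3 + 16*c^2 + 90*c - 225) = (c - 5)*(c - 4)*(c^3 - 5*c^2 - 9*c + 45) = (c - 5)*(c - 4)*(c - 3)*(c^2 - 2*c - 15) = (c - 5)^2*(c - 4)*(c - 3)*(c + 3)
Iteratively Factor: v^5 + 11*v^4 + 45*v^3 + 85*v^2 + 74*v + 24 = (v + 1)*(v^4 + 10*v^3 + 35*v^2 + 50*v + 24) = (v + 1)*(v + 2)*(v^3 + 8*v^2 + 19*v + 12) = (v + 1)^2*(v + 2)*(v^2 + 7*v + 12) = (v + 1)^2*(v + 2)*(v + 3)*(v + 4)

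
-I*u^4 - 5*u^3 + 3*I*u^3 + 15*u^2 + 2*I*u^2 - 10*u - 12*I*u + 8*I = (u - 2)*(u - 4*I)*(u - I)*(-I*u + I)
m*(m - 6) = m^2 - 6*m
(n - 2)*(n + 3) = n^2 + n - 6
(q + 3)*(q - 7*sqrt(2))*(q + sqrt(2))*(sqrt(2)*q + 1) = sqrt(2)*q^4 - 11*q^3 + 3*sqrt(2)*q^3 - 33*q^2 - 20*sqrt(2)*q^2 - 60*sqrt(2)*q - 14*q - 42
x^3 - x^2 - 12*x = x*(x - 4)*(x + 3)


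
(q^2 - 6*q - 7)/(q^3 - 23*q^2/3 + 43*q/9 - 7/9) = 9*(q + 1)/(9*q^2 - 6*q + 1)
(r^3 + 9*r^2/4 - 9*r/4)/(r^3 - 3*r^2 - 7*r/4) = (-4*r^2 - 9*r + 9)/(-4*r^2 + 12*r + 7)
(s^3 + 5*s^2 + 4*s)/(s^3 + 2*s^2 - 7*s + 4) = s*(s + 1)/(s^2 - 2*s + 1)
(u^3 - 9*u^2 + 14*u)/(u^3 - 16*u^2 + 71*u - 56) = u*(u - 2)/(u^2 - 9*u + 8)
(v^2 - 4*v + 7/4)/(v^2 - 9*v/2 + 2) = (v - 7/2)/(v - 4)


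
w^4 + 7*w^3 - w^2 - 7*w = w*(w - 1)*(w + 1)*(w + 7)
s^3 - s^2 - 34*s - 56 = (s - 7)*(s + 2)*(s + 4)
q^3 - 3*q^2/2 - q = q*(q - 2)*(q + 1/2)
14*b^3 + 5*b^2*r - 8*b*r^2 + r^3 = (-7*b + r)*(-2*b + r)*(b + r)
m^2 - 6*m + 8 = (m - 4)*(m - 2)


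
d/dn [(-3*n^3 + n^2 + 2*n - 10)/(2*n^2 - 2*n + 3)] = (-6*n^4 + 12*n^3 - 33*n^2 + 46*n - 14)/(4*n^4 - 8*n^3 + 16*n^2 - 12*n + 9)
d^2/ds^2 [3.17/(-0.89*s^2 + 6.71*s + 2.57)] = (-5.021914*s^2 + 37.861846*s + 3.17*(1.78*s - 6.71)*(3.56*s - 13.42) + 14.501482)/(-0.89*s^2 + 6.71*s + 2.57)^3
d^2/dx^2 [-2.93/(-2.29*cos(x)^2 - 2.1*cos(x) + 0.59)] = (-61.460852*(1 - cos(x)^2)^2 - 42.27111*cos(x)^3 - 59.486618*cos(x)^2 + 80.91195*cos(x) + 95.220898)/(2.29*cos(x)^2 + 2.1*cos(x) - 0.59)^3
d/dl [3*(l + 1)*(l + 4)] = 6*l + 15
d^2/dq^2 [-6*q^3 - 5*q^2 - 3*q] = -36*q - 10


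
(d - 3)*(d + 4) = d^2 + d - 12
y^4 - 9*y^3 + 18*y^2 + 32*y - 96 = (y - 4)^2*(y - 3)*(y + 2)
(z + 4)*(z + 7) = z^2 + 11*z + 28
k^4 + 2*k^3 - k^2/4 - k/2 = k*(k - 1/2)*(k + 1/2)*(k + 2)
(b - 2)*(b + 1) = b^2 - b - 2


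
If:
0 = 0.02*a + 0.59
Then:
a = -29.50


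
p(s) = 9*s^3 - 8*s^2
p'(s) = 27*s^2 - 16*s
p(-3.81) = -613.89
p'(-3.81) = 452.89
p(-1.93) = -94.50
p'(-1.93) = 131.45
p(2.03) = 42.32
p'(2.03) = 78.78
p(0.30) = -0.48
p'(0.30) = -2.37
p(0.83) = -0.37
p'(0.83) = 5.32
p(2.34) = 71.51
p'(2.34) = 110.40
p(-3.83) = -622.99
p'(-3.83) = 457.34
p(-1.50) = -48.38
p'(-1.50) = 84.75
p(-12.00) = -16704.00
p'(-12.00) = 4080.00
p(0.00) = 0.00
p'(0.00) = 0.00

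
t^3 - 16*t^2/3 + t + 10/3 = (t - 5)*(t - 1)*(t + 2/3)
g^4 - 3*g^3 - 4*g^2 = g^2*(g - 4)*(g + 1)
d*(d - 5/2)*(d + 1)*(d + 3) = d^4 + 3*d^3/2 - 7*d^2 - 15*d/2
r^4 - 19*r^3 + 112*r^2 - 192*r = r*(r - 8)^2*(r - 3)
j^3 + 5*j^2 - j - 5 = (j - 1)*(j + 1)*(j + 5)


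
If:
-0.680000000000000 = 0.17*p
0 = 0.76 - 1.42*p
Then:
No Solution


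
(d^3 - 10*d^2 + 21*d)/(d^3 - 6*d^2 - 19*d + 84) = d/(d + 4)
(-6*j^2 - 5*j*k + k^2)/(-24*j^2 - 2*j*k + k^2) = (j + k)/(4*j + k)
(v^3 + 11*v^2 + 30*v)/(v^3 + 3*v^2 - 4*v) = (v^2 + 11*v + 30)/(v^2 + 3*v - 4)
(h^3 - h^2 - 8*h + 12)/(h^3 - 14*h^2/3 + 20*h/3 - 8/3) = 3*(h + 3)/(3*h - 2)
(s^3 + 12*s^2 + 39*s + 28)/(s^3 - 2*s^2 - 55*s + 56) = (s^2 + 5*s + 4)/(s^2 - 9*s + 8)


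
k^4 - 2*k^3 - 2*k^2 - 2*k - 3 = (k - 3)*(k + 1)*(k - I)*(k + I)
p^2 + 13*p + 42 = (p + 6)*(p + 7)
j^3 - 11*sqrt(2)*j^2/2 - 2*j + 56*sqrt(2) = (j - 4*sqrt(2))*(j - 7*sqrt(2)/2)*(j + 2*sqrt(2))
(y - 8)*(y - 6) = y^2 - 14*y + 48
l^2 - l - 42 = (l - 7)*(l + 6)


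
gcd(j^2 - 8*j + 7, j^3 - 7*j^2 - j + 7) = j^2 - 8*j + 7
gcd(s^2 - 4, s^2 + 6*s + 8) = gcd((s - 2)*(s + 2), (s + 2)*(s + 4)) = s + 2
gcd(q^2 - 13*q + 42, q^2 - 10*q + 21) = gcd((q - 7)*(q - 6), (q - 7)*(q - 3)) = q - 7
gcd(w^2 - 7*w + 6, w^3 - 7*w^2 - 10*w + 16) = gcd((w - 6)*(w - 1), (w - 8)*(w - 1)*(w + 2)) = w - 1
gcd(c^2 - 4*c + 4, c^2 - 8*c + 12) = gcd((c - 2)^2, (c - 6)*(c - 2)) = c - 2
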